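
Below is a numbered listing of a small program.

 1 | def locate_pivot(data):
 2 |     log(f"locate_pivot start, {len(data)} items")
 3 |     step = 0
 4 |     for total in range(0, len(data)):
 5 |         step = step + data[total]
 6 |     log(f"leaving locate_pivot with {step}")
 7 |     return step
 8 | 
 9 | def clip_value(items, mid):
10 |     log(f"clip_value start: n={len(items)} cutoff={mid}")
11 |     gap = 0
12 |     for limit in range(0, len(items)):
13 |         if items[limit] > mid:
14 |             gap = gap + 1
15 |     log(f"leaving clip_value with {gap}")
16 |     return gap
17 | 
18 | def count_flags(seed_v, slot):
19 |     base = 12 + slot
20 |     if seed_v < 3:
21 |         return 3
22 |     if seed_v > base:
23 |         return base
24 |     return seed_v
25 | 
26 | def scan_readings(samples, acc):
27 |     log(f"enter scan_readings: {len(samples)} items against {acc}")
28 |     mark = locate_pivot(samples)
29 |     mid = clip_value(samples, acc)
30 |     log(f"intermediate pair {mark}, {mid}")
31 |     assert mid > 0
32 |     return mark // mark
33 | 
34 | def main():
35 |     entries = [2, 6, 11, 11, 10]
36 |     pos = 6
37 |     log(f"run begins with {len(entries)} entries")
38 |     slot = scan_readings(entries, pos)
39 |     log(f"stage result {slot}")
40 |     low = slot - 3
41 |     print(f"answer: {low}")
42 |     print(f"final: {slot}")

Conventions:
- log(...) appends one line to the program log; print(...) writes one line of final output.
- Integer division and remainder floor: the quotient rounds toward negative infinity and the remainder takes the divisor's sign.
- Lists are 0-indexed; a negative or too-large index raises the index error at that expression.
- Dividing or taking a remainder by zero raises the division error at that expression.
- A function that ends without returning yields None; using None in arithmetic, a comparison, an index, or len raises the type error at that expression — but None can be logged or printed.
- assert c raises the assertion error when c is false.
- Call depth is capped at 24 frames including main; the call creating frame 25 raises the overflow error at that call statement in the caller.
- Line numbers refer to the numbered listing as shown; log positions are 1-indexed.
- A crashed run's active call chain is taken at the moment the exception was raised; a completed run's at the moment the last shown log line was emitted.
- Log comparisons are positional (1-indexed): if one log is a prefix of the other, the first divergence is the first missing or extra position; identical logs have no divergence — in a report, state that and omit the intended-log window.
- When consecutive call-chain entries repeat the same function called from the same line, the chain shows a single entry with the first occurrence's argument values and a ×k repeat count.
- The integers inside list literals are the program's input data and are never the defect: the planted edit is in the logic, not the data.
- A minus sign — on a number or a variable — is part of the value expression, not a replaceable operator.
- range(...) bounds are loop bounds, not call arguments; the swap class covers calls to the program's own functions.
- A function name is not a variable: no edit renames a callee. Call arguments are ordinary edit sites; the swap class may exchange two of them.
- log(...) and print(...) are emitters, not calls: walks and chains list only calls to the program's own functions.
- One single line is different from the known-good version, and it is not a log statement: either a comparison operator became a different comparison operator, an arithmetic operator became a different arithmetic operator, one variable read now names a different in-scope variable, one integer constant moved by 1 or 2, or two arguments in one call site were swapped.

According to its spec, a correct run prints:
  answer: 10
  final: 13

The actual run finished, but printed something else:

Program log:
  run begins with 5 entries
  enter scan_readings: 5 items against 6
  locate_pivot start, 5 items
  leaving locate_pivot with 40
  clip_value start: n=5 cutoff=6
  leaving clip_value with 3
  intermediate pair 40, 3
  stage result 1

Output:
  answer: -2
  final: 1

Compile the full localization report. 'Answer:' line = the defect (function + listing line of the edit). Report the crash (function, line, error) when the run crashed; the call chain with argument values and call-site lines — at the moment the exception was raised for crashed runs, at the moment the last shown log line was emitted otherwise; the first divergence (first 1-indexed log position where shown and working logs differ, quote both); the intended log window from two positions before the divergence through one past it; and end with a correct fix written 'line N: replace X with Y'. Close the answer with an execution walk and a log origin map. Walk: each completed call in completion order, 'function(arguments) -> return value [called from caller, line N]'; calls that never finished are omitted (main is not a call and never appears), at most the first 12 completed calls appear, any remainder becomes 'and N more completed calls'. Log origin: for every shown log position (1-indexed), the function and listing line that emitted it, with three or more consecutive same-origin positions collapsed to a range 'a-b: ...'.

Answer: the defect is in scan_readings at line 32.
Key fact: At log position 8 the runs split — shown 'stage result 1', but the working version logs 'stage result 13'.
Call chain: main.
First divergence: position 8 — the shown line 'stage result 1' should read 'stage result 13'.
Intended log window:
  6: leaving clip_value with 3
  7: intermediate pair 40, 3
  8: stage result 13
Execution walk:
  locate_pivot([2, 6, 11, 11, 10]) -> 40  [called from scan_readings, line 28]
  clip_value([2, 6, 11, 11, 10], 6) -> 3  [called from scan_readings, line 29]
  scan_readings([2, 6, 11, 11, 10], 6) -> 1  [called from main, line 38]
Log origins:
  1 — main, line 37
  2 — scan_readings, line 27
  3 — locate_pivot, line 2
  4 — locate_pivot, line 6
  5 — clip_value, line 10
  6 — clip_value, line 15
  7 — scan_readings, line 30
  8 — main, line 39
A correct fix: line 32: replace `mark // mark` with `mark // mid`.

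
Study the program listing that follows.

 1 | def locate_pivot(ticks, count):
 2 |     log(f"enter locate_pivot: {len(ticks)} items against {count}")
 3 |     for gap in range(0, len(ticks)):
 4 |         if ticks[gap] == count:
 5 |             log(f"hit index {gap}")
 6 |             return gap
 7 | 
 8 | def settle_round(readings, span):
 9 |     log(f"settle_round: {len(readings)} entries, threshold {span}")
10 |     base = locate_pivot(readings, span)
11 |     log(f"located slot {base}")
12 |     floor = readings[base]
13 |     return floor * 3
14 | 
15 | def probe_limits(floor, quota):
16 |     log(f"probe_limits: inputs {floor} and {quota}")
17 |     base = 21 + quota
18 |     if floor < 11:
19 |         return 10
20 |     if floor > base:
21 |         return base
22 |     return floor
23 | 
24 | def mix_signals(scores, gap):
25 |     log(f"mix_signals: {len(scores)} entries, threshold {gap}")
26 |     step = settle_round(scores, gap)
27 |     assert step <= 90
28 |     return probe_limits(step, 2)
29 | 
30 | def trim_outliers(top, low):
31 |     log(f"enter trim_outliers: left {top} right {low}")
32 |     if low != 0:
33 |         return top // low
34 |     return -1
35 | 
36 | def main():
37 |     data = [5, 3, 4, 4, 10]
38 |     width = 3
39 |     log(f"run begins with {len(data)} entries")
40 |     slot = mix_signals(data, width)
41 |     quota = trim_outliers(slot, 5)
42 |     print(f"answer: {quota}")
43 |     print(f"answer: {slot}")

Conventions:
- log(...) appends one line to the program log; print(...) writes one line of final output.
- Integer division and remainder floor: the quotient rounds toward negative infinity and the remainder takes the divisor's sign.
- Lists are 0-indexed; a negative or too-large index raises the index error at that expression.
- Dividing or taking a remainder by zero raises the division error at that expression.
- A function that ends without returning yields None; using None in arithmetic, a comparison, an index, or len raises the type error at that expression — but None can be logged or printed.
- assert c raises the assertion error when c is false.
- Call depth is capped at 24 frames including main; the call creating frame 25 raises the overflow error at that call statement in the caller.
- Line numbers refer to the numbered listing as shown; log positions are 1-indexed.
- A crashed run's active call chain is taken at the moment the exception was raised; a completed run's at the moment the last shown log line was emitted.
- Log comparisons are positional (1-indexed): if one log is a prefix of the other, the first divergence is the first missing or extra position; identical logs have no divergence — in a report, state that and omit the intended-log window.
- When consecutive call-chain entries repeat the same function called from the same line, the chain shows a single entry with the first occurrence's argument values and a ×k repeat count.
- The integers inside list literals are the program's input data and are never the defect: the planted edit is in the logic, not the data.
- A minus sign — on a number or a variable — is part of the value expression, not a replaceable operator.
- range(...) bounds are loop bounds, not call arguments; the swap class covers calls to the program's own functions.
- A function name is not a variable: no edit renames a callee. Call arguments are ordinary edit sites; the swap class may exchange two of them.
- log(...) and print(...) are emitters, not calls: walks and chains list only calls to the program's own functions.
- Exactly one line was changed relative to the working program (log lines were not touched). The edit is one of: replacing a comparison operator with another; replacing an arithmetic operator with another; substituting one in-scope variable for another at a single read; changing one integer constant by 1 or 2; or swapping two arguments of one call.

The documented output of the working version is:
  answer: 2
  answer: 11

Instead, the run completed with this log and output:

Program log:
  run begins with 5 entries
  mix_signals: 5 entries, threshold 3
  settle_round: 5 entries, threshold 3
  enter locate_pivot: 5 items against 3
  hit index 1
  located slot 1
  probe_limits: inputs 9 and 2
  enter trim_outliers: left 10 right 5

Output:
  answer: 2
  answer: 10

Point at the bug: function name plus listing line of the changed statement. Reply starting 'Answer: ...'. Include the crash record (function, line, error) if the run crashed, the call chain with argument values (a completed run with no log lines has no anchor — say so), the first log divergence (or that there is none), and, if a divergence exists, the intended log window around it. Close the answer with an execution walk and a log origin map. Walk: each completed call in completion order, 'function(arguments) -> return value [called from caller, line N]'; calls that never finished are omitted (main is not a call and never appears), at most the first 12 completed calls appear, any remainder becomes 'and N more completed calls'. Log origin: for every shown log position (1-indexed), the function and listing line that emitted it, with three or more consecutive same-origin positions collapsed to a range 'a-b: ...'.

Answer: the defect is in probe_limits at line 19.
Key fact: Log line 8 is where behavior first shows: 'enter trim_outliers: left 10 right 5' appears instead of 'enter trim_outliers: left 11 right 5'.
Call chain: main -> trim_outliers(10, 5) (called at line 41).
First divergence: at position 8 the run shows 'enter trim_outliers: left 10 right 5' where the working version logs 'enter trim_outliers: left 11 right 5'.
Intended log window:
  6: located slot 1
  7: probe_limits: inputs 9 and 2
  8: enter trim_outliers: left 11 right 5
Execution walk:
  locate_pivot([5, 3, 4, 4, 10], 3) -> 1  [called from settle_round, line 10]
  settle_round([5, 3, 4, 4, 10], 3) -> 9  [called from mix_signals, line 26]
  probe_limits(9, 2) -> 10  [called from mix_signals, line 28]
  mix_signals([5, 3, 4, 4, 10], 3) -> 10  [called from main, line 40]
  trim_outliers(10, 5) -> 2  [called from main, line 41]
Log origins:
  1 — main, line 39
  2 — mix_signals, line 25
  3 — settle_round, line 9
  4 — locate_pivot, line 2
  5 — locate_pivot, line 5
  6 — settle_round, line 11
  7 — probe_limits, line 16
  8 — trim_outliers, line 31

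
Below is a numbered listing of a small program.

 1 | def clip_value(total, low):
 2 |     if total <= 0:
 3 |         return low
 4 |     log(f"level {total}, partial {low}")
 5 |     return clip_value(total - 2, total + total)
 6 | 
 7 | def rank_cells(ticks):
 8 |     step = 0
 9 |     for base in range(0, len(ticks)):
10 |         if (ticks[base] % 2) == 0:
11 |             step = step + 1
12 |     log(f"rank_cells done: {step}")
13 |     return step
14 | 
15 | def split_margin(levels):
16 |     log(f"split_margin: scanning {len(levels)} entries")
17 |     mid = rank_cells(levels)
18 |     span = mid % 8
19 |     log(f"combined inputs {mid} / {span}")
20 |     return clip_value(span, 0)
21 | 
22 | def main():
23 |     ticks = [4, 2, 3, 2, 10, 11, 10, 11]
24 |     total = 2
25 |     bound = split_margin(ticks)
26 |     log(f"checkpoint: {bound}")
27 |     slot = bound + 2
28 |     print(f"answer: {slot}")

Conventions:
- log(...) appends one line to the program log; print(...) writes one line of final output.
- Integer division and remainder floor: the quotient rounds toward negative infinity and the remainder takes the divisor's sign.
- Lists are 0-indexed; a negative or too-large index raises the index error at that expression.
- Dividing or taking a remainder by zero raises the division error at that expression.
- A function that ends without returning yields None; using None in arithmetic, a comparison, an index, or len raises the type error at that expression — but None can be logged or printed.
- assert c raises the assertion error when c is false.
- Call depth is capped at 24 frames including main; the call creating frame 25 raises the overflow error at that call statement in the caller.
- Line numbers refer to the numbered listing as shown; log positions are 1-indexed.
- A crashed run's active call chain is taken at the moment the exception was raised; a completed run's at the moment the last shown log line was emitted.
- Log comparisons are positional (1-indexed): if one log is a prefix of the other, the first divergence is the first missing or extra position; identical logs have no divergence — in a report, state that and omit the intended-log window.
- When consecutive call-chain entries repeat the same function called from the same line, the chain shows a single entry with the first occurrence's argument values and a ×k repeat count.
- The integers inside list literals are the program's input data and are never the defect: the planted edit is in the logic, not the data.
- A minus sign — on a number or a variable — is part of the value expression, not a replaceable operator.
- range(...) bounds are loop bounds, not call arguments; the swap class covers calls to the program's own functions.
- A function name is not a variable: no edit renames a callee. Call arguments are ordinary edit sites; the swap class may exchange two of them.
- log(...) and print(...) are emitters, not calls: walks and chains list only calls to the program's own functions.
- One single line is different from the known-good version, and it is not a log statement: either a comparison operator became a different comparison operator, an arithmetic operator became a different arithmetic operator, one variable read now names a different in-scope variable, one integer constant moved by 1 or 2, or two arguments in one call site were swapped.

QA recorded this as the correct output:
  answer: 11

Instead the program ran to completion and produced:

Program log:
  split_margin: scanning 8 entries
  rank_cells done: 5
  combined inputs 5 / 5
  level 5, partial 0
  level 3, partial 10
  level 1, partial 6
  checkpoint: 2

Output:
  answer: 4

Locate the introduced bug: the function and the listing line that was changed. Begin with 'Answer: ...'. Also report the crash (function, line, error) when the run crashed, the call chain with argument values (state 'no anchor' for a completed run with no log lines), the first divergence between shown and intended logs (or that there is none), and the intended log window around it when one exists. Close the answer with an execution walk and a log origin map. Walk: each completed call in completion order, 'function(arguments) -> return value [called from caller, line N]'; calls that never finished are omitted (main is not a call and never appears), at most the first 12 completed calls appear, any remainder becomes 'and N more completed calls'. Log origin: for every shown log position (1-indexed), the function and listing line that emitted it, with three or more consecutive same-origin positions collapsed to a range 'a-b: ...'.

Answer: the defect is in clip_value at line 5.
Key fact: The earliest visible damage is log position 5 — 'level 3, partial 10' rather than the intended 'level 3, partial 5'.
Call chain: main.
First divergence: position 5; shown 'level 3, partial 10' vs intended 'level 3, partial 5'.
Intended log window:
  3: combined inputs 5 / 5
  4: level 5, partial 0
  5: level 3, partial 5
  6: level 1, partial 8
Execution walk:
  rank_cells([4, 2, 3, 2, 10, 11, 10, 11]) -> 5  [called from split_margin, line 17]
  clip_value(-1, 2) -> 2  [called from clip_value, line 5]
  clip_value(1, 6) -> 2  [called from clip_value, line 5]
  clip_value(3, 10) -> 2  [called from clip_value, line 5]
  clip_value(5, 0) -> 2  [called from split_margin, line 20]
  split_margin([4, 2, 3, 2, 10, 11, 10, 11]) -> 2  [called from main, line 25]
Origin of each log line:
  1: from split_margin, line 16
  2: from rank_cells, line 12
  3: from split_margin, line 19
  4-6: from clip_value, line 4
  7: from main, line 26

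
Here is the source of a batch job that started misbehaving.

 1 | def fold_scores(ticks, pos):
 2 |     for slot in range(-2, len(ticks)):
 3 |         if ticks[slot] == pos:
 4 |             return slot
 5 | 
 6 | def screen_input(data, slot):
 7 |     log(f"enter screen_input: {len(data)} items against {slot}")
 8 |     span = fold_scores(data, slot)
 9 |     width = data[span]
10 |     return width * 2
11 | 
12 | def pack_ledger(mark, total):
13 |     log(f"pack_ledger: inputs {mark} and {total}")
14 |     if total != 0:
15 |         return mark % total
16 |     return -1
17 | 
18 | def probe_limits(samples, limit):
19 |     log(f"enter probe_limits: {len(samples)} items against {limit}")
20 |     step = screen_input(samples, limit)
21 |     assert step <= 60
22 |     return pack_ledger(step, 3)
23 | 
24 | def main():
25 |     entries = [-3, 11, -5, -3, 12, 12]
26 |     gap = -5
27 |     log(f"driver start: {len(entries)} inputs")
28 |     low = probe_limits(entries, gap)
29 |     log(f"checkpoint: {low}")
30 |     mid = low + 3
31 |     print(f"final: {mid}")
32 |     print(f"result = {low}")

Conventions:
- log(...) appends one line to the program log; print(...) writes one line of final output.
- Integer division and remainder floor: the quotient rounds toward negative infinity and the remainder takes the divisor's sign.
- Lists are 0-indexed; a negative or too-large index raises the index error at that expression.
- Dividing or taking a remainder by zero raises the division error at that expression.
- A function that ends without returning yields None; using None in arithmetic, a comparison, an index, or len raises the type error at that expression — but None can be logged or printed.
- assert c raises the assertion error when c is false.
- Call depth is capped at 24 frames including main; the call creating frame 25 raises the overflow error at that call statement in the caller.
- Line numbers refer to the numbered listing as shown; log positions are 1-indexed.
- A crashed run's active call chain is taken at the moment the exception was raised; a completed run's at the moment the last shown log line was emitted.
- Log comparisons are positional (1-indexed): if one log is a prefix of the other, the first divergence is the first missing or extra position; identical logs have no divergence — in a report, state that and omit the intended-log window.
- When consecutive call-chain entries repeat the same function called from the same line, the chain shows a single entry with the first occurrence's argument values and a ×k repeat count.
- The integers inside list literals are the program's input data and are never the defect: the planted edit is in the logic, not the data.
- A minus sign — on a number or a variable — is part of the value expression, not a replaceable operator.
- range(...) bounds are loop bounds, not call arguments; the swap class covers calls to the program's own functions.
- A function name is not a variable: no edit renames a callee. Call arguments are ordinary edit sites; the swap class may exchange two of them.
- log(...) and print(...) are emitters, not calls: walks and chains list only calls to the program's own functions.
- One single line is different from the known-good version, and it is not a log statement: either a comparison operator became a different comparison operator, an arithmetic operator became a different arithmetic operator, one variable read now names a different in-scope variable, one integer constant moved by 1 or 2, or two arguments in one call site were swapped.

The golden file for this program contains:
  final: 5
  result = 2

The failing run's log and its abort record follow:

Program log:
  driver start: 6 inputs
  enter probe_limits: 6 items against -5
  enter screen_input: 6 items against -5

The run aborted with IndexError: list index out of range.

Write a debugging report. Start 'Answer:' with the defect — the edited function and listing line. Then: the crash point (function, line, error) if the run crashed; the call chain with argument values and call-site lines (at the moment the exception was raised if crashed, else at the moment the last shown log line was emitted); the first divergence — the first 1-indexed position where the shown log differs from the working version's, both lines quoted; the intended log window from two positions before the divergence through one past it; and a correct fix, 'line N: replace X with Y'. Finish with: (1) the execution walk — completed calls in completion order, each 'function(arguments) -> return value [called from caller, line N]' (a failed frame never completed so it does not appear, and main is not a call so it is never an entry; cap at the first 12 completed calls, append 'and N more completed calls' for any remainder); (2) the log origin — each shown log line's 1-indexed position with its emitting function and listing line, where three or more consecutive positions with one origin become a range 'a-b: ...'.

Answer: the defect is in fold_scores at line 2.
The tell: The faulty run's log stops after 3 lines; the working version's next line would be 'pack_ledger: inputs -10 and 3'.
Crash: fold_scores, line 3, IndexError.
Call chain: main -> probe_limits([-3, 11, -5, -3, 12, 12], -5) (called at line 28) -> screen_input([-3, 11, -5, -3, 12, 12], -5) (called at line 20) -> fold_scores([-3, 11, -5, -3, 12, 12], -5) (called at line 8).
First divergence: position 4; the shown log stops at 3 lines while the working version next logs 'pack_ledger: inputs -10 and 3'.
Intended log window:
  2: enter probe_limits: 6 items against -5
  3: enter screen_input: 6 items against -5
  4: pack_ledger: inputs -10 and 3
  5: checkpoint: 2
Execution walk:
  (no call completed)
Log origin:
  1: emitted by main (line 27)
  2: emitted by probe_limits (line 19)
  3: emitted by screen_input (line 7)
A correct fix: line 2: replace `-2` with `0`.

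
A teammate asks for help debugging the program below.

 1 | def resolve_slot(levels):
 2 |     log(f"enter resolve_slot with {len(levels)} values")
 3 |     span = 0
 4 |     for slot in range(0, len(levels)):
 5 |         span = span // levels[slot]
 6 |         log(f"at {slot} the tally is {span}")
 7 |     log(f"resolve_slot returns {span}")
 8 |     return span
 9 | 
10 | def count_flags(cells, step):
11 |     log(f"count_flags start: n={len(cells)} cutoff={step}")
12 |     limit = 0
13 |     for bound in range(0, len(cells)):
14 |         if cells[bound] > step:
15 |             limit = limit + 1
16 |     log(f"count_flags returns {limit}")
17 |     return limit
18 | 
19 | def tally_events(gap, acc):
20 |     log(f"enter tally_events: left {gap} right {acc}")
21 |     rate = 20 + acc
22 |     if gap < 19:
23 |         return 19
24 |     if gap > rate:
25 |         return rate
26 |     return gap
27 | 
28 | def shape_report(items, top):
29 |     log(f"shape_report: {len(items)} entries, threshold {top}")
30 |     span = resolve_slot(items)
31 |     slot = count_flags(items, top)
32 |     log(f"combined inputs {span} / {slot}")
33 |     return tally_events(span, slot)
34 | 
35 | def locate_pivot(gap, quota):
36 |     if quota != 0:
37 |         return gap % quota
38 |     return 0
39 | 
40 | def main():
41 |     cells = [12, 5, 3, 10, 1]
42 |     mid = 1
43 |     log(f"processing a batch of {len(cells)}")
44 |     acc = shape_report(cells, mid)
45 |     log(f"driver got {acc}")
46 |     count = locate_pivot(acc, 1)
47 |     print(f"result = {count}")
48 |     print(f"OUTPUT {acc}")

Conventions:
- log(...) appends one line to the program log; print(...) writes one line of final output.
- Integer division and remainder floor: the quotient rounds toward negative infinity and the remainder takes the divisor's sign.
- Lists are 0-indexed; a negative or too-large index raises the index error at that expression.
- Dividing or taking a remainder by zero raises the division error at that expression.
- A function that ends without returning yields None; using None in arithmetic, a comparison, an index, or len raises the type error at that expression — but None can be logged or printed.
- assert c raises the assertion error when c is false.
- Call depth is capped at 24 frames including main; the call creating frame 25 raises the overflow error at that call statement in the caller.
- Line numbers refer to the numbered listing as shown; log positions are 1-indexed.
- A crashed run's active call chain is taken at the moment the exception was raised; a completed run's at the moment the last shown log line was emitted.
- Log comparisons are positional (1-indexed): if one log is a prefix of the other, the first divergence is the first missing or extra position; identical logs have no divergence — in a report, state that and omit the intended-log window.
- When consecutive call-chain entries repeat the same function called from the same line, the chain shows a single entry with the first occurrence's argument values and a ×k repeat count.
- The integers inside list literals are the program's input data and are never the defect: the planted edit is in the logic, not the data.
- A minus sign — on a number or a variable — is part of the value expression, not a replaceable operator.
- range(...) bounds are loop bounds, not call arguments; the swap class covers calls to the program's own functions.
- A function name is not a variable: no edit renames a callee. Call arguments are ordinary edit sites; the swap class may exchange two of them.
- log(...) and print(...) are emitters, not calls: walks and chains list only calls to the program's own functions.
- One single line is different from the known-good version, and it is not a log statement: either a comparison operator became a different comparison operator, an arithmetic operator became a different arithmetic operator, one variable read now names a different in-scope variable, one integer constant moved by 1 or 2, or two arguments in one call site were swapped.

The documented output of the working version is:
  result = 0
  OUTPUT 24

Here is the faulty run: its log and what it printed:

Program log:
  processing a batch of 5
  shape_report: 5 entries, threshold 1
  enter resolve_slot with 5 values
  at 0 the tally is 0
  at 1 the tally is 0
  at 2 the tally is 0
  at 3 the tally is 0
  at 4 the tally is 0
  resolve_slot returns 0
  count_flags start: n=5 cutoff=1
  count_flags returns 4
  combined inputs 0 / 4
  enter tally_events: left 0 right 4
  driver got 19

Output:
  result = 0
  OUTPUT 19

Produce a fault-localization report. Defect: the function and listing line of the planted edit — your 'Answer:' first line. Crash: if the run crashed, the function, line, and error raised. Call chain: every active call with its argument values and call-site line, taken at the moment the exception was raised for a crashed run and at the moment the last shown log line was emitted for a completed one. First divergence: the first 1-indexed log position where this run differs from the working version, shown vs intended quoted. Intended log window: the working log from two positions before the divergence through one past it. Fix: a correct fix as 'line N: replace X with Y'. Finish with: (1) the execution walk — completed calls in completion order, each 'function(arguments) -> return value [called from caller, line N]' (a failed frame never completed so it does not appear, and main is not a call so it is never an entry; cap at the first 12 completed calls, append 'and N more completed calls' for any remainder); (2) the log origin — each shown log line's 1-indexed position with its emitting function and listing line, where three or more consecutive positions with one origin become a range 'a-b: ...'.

Answer: the defect is in resolve_slot at line 5.
Core observation: The log first diverges at position 4: the faulty run prints 'at 0 the tally is 0' where the working version prints 'at 0 the tally is 12'.
Call chain: main.
First divergence: position 4 — the shown line 'at 0 the tally is 0' should read 'at 0 the tally is 12'.
Intended log window:
  2: shape_report: 5 entries, threshold 1
  3: enter resolve_slot with 5 values
  4: at 0 the tally is 12
  5: at 1 the tally is 17
Execution walk:
  resolve_slot([12, 5, 3, 10, 1]) -> 0  [called from shape_report, line 30]
  count_flags([12, 5, 3, 10, 1], 1) -> 4  [called from shape_report, line 31]
  tally_events(0, 4) -> 19  [called from shape_report, line 33]
  shape_report([12, 5, 3, 10, 1], 1) -> 19  [called from main, line 44]
  locate_pivot(19, 1) -> 0  [called from main, line 46]
Log origin:
  1 — main, line 43
  2 — shape_report, line 29
  3 — resolve_slot, line 2
  4-8 — resolve_slot, line 6
  9 — resolve_slot, line 7
  10 — count_flags, line 11
  11 — count_flags, line 16
  12 — shape_report, line 32
  13 — tally_events, line 20
  14 — main, line 45
A correct fix: line 5: replace `//` with `+`.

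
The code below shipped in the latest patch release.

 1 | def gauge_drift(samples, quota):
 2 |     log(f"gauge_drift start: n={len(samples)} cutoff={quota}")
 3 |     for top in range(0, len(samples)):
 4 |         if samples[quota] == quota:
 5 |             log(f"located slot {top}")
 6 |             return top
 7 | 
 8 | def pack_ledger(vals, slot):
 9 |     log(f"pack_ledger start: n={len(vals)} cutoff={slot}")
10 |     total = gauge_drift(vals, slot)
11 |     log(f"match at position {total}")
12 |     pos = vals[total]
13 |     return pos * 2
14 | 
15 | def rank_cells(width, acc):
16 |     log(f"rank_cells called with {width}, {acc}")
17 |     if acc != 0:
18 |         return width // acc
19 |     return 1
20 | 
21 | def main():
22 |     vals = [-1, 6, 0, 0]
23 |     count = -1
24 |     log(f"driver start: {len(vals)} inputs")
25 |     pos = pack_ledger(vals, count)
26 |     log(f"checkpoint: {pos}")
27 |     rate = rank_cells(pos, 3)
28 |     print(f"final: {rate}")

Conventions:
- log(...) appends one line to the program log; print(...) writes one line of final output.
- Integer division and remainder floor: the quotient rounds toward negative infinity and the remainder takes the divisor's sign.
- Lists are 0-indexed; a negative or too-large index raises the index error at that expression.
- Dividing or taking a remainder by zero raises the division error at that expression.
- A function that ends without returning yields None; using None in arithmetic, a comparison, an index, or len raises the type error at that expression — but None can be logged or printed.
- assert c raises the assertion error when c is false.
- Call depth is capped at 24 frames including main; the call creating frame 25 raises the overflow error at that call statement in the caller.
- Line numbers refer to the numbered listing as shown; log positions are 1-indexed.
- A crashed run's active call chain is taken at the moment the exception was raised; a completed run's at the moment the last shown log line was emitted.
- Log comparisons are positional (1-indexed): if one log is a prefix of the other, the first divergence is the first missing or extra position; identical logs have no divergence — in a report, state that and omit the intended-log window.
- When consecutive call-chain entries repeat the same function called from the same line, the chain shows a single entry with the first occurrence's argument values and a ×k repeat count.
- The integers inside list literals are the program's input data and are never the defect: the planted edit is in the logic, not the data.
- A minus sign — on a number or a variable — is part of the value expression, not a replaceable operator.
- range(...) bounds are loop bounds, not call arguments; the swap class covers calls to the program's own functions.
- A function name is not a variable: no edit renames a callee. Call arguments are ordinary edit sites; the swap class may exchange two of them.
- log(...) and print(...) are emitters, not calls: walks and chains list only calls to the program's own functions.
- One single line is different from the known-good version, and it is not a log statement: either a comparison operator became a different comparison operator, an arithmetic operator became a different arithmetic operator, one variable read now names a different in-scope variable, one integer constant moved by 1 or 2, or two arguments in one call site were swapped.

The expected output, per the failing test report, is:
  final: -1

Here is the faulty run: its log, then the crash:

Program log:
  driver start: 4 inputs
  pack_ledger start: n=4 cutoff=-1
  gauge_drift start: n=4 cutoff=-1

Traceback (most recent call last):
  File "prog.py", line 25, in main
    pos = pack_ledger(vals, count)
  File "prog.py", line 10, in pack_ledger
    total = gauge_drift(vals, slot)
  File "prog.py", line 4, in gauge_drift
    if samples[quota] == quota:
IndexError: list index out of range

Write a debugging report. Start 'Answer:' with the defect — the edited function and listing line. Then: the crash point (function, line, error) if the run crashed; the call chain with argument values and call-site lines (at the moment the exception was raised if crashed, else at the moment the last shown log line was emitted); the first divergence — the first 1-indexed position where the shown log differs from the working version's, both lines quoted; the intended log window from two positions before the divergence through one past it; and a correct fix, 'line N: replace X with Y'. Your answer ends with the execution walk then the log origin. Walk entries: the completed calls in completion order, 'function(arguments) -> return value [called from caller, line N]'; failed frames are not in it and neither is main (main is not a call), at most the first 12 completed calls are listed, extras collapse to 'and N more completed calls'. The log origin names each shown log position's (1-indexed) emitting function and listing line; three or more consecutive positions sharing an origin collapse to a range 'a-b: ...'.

Answer: the defect is in gauge_drift at line 4.
Key fact: The faulty run's log stops after 3 lines; the working version's next line would be 'located slot 0'.
Crash: gauge_drift, line 4, IndexError.
Call chain: main -> pack_ledger([-1, 6, 0, 0], -1) (called at line 25) -> gauge_drift([-1, 6, 0, 0], -1) (called at line 10).
First divergence: position 4; the shown log stops at 3 lines while the working version next logs 'located slot 0'.
Intended log window:
  2: pack_ledger start: n=4 cutoff=-1
  3: gauge_drift start: n=4 cutoff=-1
  4: located slot 0
  5: match at position 0
Execution walk:
  (no call completed)
Log origin:
  1: logged in main at line 24
  2: logged in pack_ledger at line 9
  3: logged in gauge_drift at line 2
A correct fix: line 4: replace `samples[quota]` with `samples[top]`.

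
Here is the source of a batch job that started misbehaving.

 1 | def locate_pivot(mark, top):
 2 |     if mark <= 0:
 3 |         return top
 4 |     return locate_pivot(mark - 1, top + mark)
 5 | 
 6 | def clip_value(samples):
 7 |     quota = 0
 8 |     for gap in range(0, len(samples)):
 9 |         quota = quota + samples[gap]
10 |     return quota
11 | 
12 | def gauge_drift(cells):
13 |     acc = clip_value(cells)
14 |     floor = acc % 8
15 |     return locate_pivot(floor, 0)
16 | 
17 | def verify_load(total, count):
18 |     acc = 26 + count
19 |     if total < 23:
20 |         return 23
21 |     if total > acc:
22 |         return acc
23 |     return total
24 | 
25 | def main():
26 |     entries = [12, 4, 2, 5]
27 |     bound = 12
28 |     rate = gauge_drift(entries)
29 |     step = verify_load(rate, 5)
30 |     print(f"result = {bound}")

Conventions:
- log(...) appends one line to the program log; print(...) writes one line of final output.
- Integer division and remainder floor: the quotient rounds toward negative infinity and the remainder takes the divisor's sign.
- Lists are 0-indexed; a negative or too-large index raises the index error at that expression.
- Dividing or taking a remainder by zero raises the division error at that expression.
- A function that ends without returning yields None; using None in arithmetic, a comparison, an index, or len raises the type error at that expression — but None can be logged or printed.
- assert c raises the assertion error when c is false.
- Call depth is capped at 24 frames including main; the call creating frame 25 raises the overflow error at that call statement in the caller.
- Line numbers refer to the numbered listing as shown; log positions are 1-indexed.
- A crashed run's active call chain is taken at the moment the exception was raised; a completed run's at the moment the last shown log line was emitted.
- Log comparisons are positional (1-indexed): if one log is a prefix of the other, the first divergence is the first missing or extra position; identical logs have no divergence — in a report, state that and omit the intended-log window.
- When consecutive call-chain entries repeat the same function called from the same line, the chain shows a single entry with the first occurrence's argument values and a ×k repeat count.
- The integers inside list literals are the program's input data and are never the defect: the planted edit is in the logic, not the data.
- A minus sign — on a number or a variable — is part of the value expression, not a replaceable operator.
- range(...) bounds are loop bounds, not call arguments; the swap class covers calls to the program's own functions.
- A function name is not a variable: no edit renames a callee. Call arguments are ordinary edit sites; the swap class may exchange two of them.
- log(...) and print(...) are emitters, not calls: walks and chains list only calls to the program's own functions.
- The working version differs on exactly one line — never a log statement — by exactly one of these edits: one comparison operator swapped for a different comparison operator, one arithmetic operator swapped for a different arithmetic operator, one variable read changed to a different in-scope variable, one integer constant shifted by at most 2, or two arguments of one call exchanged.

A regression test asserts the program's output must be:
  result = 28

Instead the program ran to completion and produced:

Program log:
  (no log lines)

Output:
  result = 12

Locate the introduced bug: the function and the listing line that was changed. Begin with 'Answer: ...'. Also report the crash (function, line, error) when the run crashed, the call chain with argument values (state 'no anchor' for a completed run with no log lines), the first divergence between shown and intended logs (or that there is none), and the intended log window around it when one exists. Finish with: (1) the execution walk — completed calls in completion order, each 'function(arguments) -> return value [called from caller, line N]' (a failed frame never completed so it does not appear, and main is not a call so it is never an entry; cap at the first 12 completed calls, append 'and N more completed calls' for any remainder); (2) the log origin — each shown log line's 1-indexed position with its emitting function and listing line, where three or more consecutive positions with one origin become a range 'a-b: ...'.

Answer: the defect is in main at line 30.
The tell: The logs agree in full; only the final output differs.
Call chain: (no anchor — the run completed with no log lines).
First divergence: none; the two logs match at every position.
Execution walk:
  clip_value([12, 4, 2, 5]) -> 23  [called from gauge_drift, line 13]
  locate_pivot(0, 28) -> 28  [called from locate_pivot, line 4]
  locate_pivot(1, 27) -> 28  [called from locate_pivot, line 4]
  locate_pivot(2, 25) -> 28  [called from locate_pivot, line 4]
  locate_pivot(3, 22) -> 28  [called from locate_pivot, line 4]
  locate_pivot(4, 18) -> 28  [called from locate_pivot, line 4]
  locate_pivot(5, 13) -> 28  [called from locate_pivot, line 4]
  locate_pivot(6, 7) -> 28  [called from locate_pivot, line 4]
  locate_pivot(7, 0) -> 28  [called from gauge_drift, line 15]
  gauge_drift([12, 4, 2, 5]) -> 28  [called from main, line 28]
  verify_load(28, 5) -> 28  [called from main, line 29]
Log origins:
  (no log lines)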